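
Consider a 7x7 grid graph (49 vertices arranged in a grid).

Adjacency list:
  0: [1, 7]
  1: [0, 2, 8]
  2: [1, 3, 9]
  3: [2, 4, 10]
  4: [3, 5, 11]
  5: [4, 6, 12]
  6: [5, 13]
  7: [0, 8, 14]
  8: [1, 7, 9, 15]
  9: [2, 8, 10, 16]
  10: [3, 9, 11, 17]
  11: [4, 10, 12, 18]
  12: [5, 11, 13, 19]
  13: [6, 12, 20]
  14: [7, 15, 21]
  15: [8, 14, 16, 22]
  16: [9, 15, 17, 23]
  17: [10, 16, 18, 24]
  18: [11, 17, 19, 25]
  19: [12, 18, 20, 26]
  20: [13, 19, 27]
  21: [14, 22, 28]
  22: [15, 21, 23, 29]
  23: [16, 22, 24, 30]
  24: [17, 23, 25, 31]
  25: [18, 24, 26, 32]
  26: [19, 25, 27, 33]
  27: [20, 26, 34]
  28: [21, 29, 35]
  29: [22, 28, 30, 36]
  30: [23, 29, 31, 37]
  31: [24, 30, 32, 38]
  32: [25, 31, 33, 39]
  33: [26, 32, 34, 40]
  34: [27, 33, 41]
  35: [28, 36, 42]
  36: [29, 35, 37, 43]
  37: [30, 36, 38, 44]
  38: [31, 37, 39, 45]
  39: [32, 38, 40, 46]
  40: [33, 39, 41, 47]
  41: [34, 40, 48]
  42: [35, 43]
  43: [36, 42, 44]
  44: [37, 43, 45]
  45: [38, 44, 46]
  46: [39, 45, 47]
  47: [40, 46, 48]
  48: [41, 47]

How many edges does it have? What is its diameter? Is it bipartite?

A 7x7 grid has 42 vertical edges and 42 horizontal edges.
Total edges = 42 + 42 = 84.
Diameter = (7-1) + (7-1) = 12 (corner to opposite corner).
Grid graphs are bipartite (checkerboard coloring).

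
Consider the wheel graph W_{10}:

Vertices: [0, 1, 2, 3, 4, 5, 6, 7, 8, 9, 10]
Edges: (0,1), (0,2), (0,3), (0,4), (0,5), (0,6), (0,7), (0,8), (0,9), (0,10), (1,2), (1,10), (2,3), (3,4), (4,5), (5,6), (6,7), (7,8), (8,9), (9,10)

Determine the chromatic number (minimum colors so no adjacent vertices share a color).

W_{10} = C_{10} plus a hub adjacent to every cycle vertex.
The outer cycle needs 2 colors (even cycle); the hub is adjacent to all of them so needs a fresh color.
Chromatic number = 2 + 1 = 3.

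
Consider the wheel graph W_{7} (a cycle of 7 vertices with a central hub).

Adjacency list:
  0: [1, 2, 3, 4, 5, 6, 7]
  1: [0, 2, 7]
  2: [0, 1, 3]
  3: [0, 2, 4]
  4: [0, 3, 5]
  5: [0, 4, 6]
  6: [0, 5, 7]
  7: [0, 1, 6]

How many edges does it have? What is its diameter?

Wheel graph W_{7}: 7 cycle edges + 7 spoke edges = 14 edges.
The hub is distance 1 from all cycle vertices. Max distance between cycle vertices through hub is 2.
Diameter = 2.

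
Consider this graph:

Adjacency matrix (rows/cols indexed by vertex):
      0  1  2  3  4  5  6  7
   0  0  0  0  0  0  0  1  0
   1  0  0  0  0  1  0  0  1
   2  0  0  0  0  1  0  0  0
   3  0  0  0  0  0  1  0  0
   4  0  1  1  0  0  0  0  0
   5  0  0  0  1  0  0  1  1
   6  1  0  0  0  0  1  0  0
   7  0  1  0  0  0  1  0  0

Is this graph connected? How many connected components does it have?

Checking connectivity: the graph has 1 connected component(s).
All vertices are reachable from each other. The graph IS connected.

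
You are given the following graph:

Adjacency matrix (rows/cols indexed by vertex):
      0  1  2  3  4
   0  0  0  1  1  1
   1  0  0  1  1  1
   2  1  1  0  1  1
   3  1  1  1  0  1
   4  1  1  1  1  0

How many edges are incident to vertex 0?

Vertex 0 has neighbors [2, 3, 4], so deg(0) = 3.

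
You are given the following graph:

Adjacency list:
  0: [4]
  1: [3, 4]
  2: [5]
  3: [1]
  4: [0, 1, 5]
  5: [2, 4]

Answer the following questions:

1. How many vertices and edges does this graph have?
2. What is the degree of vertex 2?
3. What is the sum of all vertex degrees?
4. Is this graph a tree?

Count: 6 vertices, 5 edges.
Vertex 2 has neighbors [5], degree = 1.
Handshaking lemma: 2 * 5 = 10.
A graph is a tree iff it is connected and has exactly n-1 edges. This graph is connected (all 6 vertices in one component) and has 6-1 = 5 edges. It is a tree.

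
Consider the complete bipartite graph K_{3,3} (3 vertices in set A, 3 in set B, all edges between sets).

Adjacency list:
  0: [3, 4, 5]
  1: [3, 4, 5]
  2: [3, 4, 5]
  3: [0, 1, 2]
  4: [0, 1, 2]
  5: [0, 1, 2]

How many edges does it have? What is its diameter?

K_{3,3} has 3 * 3 = 9 edges.
Any vertex reaches any opposite-side vertex in 1 step; same-side vertices reach in 2 steps via any opposite-side vertex.
Diameter = 2.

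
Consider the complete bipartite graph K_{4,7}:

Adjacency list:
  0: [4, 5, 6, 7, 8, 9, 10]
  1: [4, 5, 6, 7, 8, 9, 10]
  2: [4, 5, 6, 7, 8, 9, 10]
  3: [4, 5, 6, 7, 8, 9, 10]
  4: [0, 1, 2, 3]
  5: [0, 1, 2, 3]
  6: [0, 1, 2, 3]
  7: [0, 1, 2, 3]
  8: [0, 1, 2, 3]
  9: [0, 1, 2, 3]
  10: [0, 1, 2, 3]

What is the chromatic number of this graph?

K_{4,7} is bipartite: vertices split into two independent sets of size 4 and 7.
Color one set 0, the other 1. No adjacent vertices share a color.
Chromatic number = 2.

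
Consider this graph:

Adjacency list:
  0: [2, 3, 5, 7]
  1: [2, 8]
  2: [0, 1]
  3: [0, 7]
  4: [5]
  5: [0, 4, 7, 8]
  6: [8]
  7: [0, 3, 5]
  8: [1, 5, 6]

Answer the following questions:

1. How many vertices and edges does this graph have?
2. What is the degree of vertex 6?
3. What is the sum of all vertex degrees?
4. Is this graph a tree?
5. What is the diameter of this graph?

Count: 9 vertices, 11 edges.
Vertex 6 has neighbors [8], degree = 1.
Handshaking lemma: 2 * 11 = 22.
A tree on 9 vertices has 8 edges. This graph has 11 edges (3 extra). Not a tree.
Diameter (longest shortest path) = 4.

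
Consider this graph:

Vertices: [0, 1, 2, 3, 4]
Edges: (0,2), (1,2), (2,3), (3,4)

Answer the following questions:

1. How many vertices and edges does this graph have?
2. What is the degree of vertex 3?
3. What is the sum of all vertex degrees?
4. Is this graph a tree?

Count: 5 vertices, 4 edges.
Vertex 3 has neighbors [2, 4], degree = 2.
Handshaking lemma: 2 * 4 = 8.
A graph is a tree iff it is connected and has exactly n-1 edges. This graph is connected (all 5 vertices in one component) and has 5-1 = 4 edges. It is a tree.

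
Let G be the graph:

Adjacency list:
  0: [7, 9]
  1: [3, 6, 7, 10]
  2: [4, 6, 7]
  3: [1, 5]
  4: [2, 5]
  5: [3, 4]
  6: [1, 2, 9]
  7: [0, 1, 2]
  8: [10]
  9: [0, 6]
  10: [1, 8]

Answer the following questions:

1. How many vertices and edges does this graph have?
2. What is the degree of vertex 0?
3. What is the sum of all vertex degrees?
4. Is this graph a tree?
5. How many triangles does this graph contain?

Count: 11 vertices, 13 edges.
Vertex 0 has neighbors [7, 9], degree = 2.
Handshaking lemma: 2 * 13 = 26.
A tree on 11 vertices has 10 edges. This graph has 13 edges (3 extra). Not a tree.
Number of triangles = 0.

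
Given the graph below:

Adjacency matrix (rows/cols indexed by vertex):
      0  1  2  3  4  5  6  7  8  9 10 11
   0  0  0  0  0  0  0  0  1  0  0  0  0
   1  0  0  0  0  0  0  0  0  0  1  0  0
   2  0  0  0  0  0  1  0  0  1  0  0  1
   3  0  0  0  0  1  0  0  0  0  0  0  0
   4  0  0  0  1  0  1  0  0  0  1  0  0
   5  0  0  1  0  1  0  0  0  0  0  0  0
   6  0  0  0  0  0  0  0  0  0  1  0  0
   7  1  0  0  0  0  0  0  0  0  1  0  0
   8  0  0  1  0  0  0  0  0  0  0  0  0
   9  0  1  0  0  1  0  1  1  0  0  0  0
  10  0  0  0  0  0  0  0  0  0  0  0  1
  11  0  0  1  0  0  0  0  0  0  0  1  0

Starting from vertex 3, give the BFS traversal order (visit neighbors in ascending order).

BFS from vertex 3 (neighbors processed in ascending order):
Visit order: 3, 4, 5, 9, 2, 1, 6, 7, 8, 11, 0, 10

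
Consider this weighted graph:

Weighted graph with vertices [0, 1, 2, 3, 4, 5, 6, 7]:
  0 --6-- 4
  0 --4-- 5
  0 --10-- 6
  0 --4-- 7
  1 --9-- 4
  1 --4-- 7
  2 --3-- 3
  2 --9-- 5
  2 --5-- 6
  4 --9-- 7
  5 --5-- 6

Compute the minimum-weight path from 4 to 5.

Using Dijkstra's algorithm from vertex 4:
Shortest path: 4 -> 0 -> 5
Total weight: 6 + 4 = 10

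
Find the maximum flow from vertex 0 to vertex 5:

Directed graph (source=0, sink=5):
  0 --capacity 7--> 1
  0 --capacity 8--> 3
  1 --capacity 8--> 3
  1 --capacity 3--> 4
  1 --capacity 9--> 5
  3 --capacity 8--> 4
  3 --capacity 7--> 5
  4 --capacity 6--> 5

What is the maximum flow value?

Computing max flow:
  Flow on (0->1): 7/7
  Flow on (0->3): 8/8
  Flow on (1->5): 7/9
  Flow on (3->4): 1/8
  Flow on (3->5): 7/7
  Flow on (4->5): 1/6
Maximum flow = 15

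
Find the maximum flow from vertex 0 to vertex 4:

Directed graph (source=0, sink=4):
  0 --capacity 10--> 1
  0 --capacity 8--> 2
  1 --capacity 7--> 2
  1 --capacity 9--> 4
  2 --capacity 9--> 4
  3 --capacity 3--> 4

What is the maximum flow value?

Computing max flow:
  Flow on (0->1): 10/10
  Flow on (0->2): 8/8
  Flow on (1->2): 1/7
  Flow on (1->4): 9/9
  Flow on (2->4): 9/9
Maximum flow = 18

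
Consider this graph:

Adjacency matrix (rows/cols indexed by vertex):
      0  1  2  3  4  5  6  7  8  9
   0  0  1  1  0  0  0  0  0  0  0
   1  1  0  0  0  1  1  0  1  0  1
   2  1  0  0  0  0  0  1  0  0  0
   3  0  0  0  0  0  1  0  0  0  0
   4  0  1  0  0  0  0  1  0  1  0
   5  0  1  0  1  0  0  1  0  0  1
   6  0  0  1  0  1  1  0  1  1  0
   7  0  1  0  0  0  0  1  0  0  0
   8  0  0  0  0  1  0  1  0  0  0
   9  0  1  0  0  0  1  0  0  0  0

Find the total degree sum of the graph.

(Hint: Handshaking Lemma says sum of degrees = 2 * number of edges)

Count edges: 14 edges.
By Handshaking Lemma: sum of degrees = 2 * 14 = 28.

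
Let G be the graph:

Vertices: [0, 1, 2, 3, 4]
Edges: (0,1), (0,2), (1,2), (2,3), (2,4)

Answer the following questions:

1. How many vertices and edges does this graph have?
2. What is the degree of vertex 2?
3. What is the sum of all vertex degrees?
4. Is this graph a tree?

Count: 5 vertices, 5 edges.
Vertex 2 has neighbors [0, 1, 3, 4], degree = 4.
Handshaking lemma: 2 * 5 = 10.
A tree on 5 vertices has 4 edges. This graph has 5 edges (1 extra). Not a tree.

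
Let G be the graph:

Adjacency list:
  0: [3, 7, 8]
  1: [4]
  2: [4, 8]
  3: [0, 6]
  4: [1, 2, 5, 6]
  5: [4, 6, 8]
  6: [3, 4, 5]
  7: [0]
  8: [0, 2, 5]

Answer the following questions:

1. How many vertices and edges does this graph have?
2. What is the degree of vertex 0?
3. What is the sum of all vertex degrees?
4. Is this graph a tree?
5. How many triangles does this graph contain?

Count: 9 vertices, 11 edges.
Vertex 0 has neighbors [3, 7, 8], degree = 3.
Handshaking lemma: 2 * 11 = 22.
A tree on 9 vertices has 8 edges. This graph has 11 edges (3 extra). Not a tree.
Number of triangles = 1.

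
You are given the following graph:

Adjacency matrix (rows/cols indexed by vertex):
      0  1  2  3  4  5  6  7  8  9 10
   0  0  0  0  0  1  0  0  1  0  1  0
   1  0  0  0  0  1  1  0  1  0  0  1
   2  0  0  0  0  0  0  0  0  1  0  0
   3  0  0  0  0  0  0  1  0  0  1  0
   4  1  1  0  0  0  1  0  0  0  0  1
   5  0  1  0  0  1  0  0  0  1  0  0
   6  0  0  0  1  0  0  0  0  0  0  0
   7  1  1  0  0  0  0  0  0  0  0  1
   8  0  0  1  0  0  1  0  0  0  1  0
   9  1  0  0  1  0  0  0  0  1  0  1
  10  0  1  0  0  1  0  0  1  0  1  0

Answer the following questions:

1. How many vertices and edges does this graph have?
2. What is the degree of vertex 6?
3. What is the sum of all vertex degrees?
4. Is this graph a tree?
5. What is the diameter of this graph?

Count: 11 vertices, 16 edges.
Vertex 6 has neighbors [3], degree = 1.
Handshaking lemma: 2 * 16 = 32.
A tree on 11 vertices has 10 edges. This graph has 16 edges (6 extra). Not a tree.
Diameter (longest shortest path) = 4.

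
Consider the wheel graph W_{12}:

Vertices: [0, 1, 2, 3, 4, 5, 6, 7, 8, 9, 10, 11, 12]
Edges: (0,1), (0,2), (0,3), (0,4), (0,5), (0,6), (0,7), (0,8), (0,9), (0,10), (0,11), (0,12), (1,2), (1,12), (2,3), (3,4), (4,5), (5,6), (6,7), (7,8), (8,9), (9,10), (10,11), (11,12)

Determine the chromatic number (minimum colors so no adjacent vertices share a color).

W_{12} = C_{12} plus a hub adjacent to every cycle vertex.
The outer cycle needs 2 colors (even cycle); the hub is adjacent to all of them so needs a fresh color.
Chromatic number = 2 + 1 = 3.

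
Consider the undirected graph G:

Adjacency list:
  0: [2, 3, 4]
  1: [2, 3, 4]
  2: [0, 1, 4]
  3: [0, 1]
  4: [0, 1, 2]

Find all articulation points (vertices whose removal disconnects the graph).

No articulation points. The graph is biconnected.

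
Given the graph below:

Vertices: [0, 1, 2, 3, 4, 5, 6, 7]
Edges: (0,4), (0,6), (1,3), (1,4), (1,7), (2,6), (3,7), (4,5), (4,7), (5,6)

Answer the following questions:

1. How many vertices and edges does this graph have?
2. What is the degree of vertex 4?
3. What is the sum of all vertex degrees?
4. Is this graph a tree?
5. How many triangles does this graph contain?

Count: 8 vertices, 10 edges.
Vertex 4 has neighbors [0, 1, 5, 7], degree = 4.
Handshaking lemma: 2 * 10 = 20.
A tree on 8 vertices has 7 edges. This graph has 10 edges (3 extra). Not a tree.
Number of triangles = 2.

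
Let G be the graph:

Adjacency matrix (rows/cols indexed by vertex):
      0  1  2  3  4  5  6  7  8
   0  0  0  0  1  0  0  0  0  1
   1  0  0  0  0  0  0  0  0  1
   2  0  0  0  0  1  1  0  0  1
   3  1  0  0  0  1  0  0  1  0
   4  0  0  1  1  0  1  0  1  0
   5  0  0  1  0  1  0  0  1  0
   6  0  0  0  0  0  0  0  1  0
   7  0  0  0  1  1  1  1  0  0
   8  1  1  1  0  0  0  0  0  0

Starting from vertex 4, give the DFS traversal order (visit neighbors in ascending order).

DFS from vertex 4 (neighbors processed in ascending order):
Visit order: 4, 2, 5, 7, 3, 0, 8, 1, 6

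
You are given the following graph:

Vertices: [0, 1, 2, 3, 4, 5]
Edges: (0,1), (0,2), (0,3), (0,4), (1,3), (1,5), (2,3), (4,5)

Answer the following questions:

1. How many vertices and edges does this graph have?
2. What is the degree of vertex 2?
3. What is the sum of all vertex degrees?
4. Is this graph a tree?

Count: 6 vertices, 8 edges.
Vertex 2 has neighbors [0, 3], degree = 2.
Handshaking lemma: 2 * 8 = 16.
A tree on 6 vertices has 5 edges. This graph has 8 edges (3 extra). Not a tree.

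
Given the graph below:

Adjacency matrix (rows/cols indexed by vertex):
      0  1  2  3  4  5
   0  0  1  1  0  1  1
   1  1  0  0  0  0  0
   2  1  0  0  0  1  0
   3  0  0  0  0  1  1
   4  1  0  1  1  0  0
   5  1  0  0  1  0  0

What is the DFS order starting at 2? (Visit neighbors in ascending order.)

DFS from vertex 2 (neighbors processed in ascending order):
Visit order: 2, 0, 1, 4, 3, 5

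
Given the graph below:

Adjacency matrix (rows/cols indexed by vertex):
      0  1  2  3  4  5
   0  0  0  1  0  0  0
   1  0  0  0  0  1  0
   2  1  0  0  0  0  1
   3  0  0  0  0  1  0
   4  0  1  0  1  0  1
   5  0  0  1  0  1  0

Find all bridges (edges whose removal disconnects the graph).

A bridge is an edge whose removal increases the number of connected components.
Bridges found: (0,2), (1,4), (2,5), (3,4), (4,5)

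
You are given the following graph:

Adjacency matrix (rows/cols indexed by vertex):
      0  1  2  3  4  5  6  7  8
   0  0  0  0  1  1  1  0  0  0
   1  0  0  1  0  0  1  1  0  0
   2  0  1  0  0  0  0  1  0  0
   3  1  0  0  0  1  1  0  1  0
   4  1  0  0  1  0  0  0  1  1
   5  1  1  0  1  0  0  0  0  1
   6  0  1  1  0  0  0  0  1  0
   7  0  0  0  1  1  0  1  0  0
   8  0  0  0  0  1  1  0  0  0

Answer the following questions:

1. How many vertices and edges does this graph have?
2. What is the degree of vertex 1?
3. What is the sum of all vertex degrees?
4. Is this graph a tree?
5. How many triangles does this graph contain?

Count: 9 vertices, 14 edges.
Vertex 1 has neighbors [2, 5, 6], degree = 3.
Handshaking lemma: 2 * 14 = 28.
A tree on 9 vertices has 8 edges. This graph has 14 edges (6 extra). Not a tree.
Number of triangles = 4.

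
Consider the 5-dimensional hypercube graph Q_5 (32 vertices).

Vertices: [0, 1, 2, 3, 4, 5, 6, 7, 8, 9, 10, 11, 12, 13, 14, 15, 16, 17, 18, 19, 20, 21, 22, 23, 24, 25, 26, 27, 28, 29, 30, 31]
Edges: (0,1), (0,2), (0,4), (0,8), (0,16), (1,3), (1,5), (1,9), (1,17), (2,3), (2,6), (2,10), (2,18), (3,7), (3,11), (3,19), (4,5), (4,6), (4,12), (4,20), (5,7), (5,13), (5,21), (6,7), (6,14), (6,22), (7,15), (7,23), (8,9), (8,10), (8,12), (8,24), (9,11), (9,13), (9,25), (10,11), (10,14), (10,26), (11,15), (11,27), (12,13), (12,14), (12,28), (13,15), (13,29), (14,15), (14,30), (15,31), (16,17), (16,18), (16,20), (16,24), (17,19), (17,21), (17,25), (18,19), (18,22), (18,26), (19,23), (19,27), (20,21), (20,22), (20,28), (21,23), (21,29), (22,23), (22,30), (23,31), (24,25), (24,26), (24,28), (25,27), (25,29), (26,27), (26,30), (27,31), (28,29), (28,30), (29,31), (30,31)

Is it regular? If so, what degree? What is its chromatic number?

In Q_5, every vertex has exactly 5 neighbors (flip one of 5 bits), so it is 5-regular.
Q_5 is bipartite (partition by bit-parity), so chromatic number = 2.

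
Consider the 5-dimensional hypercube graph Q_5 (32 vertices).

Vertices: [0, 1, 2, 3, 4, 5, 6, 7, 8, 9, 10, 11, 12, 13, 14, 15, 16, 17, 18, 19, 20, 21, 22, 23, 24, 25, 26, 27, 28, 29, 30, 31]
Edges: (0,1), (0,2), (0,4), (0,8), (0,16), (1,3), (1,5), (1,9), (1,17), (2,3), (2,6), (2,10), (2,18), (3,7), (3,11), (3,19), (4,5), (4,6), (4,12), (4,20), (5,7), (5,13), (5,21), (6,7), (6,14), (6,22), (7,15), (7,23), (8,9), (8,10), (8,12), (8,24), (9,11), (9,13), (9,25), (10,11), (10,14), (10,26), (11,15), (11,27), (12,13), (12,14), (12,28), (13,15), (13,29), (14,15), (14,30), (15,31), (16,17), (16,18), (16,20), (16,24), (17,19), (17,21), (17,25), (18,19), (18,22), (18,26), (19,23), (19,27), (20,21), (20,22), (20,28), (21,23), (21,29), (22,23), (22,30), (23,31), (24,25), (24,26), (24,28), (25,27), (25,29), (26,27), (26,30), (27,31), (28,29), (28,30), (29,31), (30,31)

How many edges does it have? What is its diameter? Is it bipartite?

The 5-dimensional hypercube Q_5 has 32 vertices and each vertex has degree 5.
Total edges = 32 * 5 / 2 = 80.
Diameter = 5 (max Hamming distance between binary labels).
Hypercubes are bipartite (partition by parity of binary representation).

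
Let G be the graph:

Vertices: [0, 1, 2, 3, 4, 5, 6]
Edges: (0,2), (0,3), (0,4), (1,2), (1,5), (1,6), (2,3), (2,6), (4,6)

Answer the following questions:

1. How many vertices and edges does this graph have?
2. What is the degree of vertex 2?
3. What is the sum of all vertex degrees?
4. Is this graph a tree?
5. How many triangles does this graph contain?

Count: 7 vertices, 9 edges.
Vertex 2 has neighbors [0, 1, 3, 6], degree = 4.
Handshaking lemma: 2 * 9 = 18.
A tree on 7 vertices has 6 edges. This graph has 9 edges (3 extra). Not a tree.
Number of triangles = 2.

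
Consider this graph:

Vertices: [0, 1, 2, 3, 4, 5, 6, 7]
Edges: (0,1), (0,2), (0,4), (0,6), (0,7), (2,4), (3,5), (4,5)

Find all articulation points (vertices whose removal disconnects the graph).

An articulation point is a vertex whose removal disconnects the graph.
Articulation points: [0, 4, 5]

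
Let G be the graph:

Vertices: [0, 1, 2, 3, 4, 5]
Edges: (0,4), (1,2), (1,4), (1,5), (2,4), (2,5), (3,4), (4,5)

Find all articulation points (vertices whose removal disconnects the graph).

An articulation point is a vertex whose removal disconnects the graph.
Articulation points: [4]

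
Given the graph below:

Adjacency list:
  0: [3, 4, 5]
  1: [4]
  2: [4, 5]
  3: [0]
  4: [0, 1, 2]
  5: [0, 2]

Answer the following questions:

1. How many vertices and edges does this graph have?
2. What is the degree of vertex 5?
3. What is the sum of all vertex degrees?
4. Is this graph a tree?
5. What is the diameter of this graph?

Count: 6 vertices, 6 edges.
Vertex 5 has neighbors [0, 2], degree = 2.
Handshaking lemma: 2 * 6 = 12.
A tree on 6 vertices has 5 edges. This graph has 6 edges (1 extra). Not a tree.
Diameter (longest shortest path) = 3.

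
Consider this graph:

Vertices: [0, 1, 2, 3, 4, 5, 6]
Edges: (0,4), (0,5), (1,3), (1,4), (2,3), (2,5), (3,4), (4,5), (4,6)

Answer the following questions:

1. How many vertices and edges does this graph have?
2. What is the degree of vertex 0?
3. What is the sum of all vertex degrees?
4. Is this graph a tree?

Count: 7 vertices, 9 edges.
Vertex 0 has neighbors [4, 5], degree = 2.
Handshaking lemma: 2 * 9 = 18.
A tree on 7 vertices has 6 edges. This graph has 9 edges (3 extra). Not a tree.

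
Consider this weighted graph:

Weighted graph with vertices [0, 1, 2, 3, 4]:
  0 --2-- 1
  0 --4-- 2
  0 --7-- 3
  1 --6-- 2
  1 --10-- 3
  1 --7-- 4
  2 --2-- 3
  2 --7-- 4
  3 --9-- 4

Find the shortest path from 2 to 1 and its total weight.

Using Dijkstra's algorithm from vertex 2:
Shortest path: 2 -> 1
Total weight: 6 = 6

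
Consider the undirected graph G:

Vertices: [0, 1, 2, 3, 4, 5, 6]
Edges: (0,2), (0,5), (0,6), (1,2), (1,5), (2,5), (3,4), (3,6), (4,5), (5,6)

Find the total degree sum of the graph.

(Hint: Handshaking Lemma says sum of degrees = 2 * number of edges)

Count edges: 10 edges.
By Handshaking Lemma: sum of degrees = 2 * 10 = 20.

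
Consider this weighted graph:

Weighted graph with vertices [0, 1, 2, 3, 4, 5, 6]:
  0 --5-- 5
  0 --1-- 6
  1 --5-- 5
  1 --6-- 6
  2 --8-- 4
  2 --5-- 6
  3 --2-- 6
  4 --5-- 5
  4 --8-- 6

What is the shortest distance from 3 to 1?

Using Dijkstra's algorithm from vertex 3:
Shortest path: 3 -> 6 -> 1
Total weight: 2 + 6 = 8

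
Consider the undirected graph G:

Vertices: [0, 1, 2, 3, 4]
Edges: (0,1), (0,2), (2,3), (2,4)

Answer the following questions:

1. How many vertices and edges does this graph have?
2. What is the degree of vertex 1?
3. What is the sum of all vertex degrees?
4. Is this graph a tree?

Count: 5 vertices, 4 edges.
Vertex 1 has neighbors [0], degree = 1.
Handshaking lemma: 2 * 4 = 8.
A graph is a tree iff it is connected and has exactly n-1 edges. This graph is connected (all 5 vertices in one component) and has 5-1 = 4 edges. It is a tree.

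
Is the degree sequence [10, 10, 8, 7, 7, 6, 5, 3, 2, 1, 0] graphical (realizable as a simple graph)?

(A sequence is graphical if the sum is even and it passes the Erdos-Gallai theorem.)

Sum of degrees = 59. Sum is odd, so the sequence is NOT graphical.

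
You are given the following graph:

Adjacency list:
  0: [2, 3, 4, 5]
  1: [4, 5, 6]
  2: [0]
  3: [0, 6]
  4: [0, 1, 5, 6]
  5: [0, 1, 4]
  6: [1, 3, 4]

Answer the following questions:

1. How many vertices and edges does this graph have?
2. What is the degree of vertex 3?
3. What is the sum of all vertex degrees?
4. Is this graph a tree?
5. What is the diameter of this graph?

Count: 7 vertices, 10 edges.
Vertex 3 has neighbors [0, 6], degree = 2.
Handshaking lemma: 2 * 10 = 20.
A tree on 7 vertices has 6 edges. This graph has 10 edges (4 extra). Not a tree.
Diameter (longest shortest path) = 3.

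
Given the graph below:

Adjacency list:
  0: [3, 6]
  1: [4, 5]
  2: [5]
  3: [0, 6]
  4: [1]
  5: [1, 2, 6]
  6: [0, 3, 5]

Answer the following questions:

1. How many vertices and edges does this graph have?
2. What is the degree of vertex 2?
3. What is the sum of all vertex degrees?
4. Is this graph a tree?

Count: 7 vertices, 7 edges.
Vertex 2 has neighbors [5], degree = 1.
Handshaking lemma: 2 * 7 = 14.
A tree on 7 vertices has 6 edges. This graph has 7 edges (1 extra). Not a tree.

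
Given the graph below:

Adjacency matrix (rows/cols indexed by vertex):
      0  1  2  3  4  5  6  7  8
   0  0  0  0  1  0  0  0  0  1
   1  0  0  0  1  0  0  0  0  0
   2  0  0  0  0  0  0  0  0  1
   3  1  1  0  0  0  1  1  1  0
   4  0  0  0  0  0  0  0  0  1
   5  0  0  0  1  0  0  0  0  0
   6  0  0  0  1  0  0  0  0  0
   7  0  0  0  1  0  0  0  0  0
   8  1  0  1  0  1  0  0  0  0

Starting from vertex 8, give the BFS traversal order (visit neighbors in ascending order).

BFS from vertex 8 (neighbors processed in ascending order):
Visit order: 8, 0, 2, 4, 3, 1, 5, 6, 7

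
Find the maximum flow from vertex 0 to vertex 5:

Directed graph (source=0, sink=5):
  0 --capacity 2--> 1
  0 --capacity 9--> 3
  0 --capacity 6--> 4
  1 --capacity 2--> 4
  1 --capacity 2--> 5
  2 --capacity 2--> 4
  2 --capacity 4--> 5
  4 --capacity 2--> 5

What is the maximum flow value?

Computing max flow:
  Flow on (0->1): 2/2
  Flow on (0->4): 2/6
  Flow on (1->5): 2/2
  Flow on (4->5): 2/2
Maximum flow = 4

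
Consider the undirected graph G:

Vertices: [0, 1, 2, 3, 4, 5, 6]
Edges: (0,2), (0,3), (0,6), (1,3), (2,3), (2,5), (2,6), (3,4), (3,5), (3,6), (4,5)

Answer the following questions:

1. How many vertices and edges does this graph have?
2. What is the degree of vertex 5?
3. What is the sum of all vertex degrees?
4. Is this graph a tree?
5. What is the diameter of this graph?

Count: 7 vertices, 11 edges.
Vertex 5 has neighbors [2, 3, 4], degree = 3.
Handshaking lemma: 2 * 11 = 22.
A tree on 7 vertices has 6 edges. This graph has 11 edges (5 extra). Not a tree.
Diameter (longest shortest path) = 2.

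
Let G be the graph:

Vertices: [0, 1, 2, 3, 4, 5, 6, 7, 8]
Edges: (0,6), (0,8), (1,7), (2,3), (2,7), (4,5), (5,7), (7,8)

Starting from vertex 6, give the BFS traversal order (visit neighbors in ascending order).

BFS from vertex 6 (neighbors processed in ascending order):
Visit order: 6, 0, 8, 7, 1, 2, 5, 3, 4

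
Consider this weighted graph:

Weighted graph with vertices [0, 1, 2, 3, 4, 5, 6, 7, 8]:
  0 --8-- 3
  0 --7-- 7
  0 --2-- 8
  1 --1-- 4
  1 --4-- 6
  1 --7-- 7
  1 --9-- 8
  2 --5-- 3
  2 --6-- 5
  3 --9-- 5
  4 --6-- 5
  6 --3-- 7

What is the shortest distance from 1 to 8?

Using Dijkstra's algorithm from vertex 1:
Shortest path: 1 -> 8
Total weight: 9 = 9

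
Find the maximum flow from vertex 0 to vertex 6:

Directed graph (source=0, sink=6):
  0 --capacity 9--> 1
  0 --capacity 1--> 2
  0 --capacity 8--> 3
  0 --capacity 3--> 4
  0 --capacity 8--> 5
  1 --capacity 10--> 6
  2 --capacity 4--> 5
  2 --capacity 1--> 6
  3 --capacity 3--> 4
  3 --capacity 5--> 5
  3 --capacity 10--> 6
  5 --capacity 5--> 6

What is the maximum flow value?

Computing max flow:
  Flow on (0->1): 9/9
  Flow on (0->2): 1/1
  Flow on (0->3): 8/8
  Flow on (0->5): 5/8
  Flow on (1->6): 9/10
  Flow on (2->6): 1/1
  Flow on (3->6): 8/10
  Flow on (5->6): 5/5
Maximum flow = 23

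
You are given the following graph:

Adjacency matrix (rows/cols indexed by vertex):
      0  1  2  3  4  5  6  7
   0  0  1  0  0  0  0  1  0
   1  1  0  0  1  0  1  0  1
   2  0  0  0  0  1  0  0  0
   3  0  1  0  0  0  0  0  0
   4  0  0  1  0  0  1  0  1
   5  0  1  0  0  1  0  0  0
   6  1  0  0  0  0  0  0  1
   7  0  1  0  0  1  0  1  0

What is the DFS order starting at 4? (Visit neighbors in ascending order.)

DFS from vertex 4 (neighbors processed in ascending order):
Visit order: 4, 2, 5, 1, 0, 6, 7, 3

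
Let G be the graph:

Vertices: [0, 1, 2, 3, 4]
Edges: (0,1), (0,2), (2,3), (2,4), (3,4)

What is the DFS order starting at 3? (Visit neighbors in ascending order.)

DFS from vertex 3 (neighbors processed in ascending order):
Visit order: 3, 2, 0, 1, 4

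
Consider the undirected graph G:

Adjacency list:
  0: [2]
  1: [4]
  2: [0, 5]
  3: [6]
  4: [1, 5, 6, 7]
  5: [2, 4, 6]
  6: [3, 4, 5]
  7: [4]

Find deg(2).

Vertex 2 has neighbors [0, 5], so deg(2) = 2.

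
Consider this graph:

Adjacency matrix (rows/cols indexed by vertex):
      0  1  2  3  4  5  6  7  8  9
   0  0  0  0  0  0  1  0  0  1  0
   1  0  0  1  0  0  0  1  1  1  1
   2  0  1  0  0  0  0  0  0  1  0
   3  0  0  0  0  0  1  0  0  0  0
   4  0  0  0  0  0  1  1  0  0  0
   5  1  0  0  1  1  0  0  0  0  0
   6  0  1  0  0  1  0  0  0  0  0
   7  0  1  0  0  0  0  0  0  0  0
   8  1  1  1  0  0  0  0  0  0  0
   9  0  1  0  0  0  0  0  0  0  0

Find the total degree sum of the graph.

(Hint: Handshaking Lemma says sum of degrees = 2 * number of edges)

Count edges: 11 edges.
By Handshaking Lemma: sum of degrees = 2 * 11 = 22.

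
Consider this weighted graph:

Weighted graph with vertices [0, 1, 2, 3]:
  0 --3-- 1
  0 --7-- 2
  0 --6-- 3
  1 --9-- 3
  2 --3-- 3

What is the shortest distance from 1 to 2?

Using Dijkstra's algorithm from vertex 1:
Shortest path: 1 -> 0 -> 2
Total weight: 3 + 7 = 10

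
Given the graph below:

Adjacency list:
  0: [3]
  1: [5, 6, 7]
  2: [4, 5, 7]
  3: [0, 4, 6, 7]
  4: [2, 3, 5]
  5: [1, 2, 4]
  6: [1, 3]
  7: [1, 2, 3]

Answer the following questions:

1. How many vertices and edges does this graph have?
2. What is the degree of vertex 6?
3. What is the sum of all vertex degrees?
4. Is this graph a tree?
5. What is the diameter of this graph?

Count: 8 vertices, 11 edges.
Vertex 6 has neighbors [1, 3], degree = 2.
Handshaking lemma: 2 * 11 = 22.
A tree on 8 vertices has 7 edges. This graph has 11 edges (4 extra). Not a tree.
Diameter (longest shortest path) = 3.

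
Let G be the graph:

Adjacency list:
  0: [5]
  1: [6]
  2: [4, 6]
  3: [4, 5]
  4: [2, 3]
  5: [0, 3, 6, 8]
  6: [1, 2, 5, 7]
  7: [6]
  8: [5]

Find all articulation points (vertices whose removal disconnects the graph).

An articulation point is a vertex whose removal disconnects the graph.
Articulation points: [5, 6]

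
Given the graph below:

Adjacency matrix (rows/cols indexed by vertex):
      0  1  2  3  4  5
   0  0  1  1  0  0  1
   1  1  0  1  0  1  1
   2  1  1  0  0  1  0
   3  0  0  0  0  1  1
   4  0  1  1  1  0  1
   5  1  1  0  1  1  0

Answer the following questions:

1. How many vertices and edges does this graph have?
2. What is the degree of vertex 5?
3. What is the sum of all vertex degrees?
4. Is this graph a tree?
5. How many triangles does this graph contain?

Count: 6 vertices, 10 edges.
Vertex 5 has neighbors [0, 1, 3, 4], degree = 4.
Handshaking lemma: 2 * 10 = 20.
A tree on 6 vertices has 5 edges. This graph has 10 edges (5 extra). Not a tree.
Number of triangles = 5.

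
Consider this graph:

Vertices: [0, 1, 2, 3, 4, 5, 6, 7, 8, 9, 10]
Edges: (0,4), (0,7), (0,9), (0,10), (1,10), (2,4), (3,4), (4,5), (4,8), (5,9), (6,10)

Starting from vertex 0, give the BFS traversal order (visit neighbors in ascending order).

BFS from vertex 0 (neighbors processed in ascending order):
Visit order: 0, 4, 7, 9, 10, 2, 3, 5, 8, 1, 6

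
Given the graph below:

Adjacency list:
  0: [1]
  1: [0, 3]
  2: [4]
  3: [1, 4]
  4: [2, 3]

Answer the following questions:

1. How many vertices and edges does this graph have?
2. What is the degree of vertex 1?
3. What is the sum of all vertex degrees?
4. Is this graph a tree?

Count: 5 vertices, 4 edges.
Vertex 1 has neighbors [0, 3], degree = 2.
Handshaking lemma: 2 * 4 = 8.
A graph is a tree iff it is connected and has exactly n-1 edges. This graph is connected (all 5 vertices in one component) and has 5-1 = 4 edges. It is a tree.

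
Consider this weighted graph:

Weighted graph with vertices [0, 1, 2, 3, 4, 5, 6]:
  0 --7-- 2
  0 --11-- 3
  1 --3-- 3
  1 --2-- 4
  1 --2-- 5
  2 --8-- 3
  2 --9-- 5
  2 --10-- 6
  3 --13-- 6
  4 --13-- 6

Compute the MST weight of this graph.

Applying Kruskal's algorithm (sort edges by weight, add if no cycle):
  Add (1,4) w=2
  Add (1,5) w=2
  Add (1,3) w=3
  Add (0,2) w=7
  Add (2,3) w=8
  Skip (2,5) w=9 (creates cycle)
  Add (2,6) w=10
  Skip (0,3) w=11 (creates cycle)
  Skip (3,6) w=13 (creates cycle)
  Skip (4,6) w=13 (creates cycle)
MST weight = 32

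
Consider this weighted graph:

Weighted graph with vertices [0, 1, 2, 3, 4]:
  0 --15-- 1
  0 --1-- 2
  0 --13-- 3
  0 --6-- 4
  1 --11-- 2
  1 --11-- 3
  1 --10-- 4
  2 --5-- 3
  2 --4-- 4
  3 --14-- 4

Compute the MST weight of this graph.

Applying Kruskal's algorithm (sort edges by weight, add if no cycle):
  Add (0,2) w=1
  Add (2,4) w=4
  Add (2,3) w=5
  Skip (0,4) w=6 (creates cycle)
  Add (1,4) w=10
  Skip (1,3) w=11 (creates cycle)
  Skip (1,2) w=11 (creates cycle)
  Skip (0,3) w=13 (creates cycle)
  Skip (3,4) w=14 (creates cycle)
  Skip (0,1) w=15 (creates cycle)
MST weight = 20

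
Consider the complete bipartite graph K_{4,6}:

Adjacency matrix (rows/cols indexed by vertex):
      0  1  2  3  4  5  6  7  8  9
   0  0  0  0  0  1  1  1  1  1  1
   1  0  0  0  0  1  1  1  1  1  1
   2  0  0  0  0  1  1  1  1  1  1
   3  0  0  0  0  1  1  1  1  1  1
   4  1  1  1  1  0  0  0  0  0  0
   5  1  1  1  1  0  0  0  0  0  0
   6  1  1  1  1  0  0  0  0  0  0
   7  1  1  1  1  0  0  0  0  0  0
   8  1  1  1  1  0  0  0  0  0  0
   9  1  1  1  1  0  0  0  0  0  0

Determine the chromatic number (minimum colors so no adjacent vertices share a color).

K_{4,6} is bipartite: vertices split into two independent sets of size 4 and 6.
Color one set 0, the other 1. No adjacent vertices share a color.
Chromatic number = 2.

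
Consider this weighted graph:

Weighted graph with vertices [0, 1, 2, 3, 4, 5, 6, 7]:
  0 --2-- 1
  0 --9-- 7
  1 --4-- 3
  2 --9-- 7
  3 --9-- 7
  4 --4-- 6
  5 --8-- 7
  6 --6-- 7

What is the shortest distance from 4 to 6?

Using Dijkstra's algorithm from vertex 4:
Shortest path: 4 -> 6
Total weight: 4 = 4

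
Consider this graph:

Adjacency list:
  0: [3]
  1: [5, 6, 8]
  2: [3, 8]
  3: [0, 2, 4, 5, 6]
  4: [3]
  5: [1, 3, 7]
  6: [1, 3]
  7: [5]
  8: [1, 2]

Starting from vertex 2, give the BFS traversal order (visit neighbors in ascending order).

BFS from vertex 2 (neighbors processed in ascending order):
Visit order: 2, 3, 8, 0, 4, 5, 6, 1, 7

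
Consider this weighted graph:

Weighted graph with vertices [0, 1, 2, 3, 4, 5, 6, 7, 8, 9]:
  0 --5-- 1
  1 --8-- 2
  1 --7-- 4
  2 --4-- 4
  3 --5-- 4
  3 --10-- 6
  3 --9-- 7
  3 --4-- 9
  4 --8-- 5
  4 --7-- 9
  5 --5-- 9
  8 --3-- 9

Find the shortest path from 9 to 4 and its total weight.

Using Dijkstra's algorithm from vertex 9:
Shortest path: 9 -> 4
Total weight: 7 = 7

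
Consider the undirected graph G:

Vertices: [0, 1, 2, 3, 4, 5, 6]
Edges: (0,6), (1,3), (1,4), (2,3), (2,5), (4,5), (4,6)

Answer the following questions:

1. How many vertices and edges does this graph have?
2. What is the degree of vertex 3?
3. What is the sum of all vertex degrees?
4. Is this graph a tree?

Count: 7 vertices, 7 edges.
Vertex 3 has neighbors [1, 2], degree = 2.
Handshaking lemma: 2 * 7 = 14.
A tree on 7 vertices has 6 edges. This graph has 7 edges (1 extra). Not a tree.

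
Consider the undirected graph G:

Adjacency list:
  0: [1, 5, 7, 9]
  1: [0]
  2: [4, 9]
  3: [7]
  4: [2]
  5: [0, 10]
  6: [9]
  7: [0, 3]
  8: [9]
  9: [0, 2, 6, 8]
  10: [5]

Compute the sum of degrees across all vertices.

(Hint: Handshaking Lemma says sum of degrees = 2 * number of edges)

Count edges: 10 edges.
By Handshaking Lemma: sum of degrees = 2 * 10 = 20.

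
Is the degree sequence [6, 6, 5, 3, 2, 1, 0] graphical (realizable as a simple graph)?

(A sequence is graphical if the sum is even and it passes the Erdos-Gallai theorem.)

Sum of degrees = 23. Sum is odd, so the sequence is NOT graphical.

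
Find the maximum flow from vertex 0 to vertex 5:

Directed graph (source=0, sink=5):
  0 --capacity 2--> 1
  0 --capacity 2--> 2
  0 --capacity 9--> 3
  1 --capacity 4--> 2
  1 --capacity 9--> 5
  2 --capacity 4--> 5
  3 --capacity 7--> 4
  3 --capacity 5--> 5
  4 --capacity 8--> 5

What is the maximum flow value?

Computing max flow:
  Flow on (0->1): 2/2
  Flow on (0->2): 2/2
  Flow on (0->3): 9/9
  Flow on (1->5): 2/9
  Flow on (2->5): 2/4
  Flow on (3->4): 4/7
  Flow on (3->5): 5/5
  Flow on (4->5): 4/8
Maximum flow = 13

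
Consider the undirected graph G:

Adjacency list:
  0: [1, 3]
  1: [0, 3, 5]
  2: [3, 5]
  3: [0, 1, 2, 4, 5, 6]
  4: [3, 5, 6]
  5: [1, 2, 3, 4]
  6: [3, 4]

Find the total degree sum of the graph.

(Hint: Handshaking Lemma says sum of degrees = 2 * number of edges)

Count edges: 11 edges.
By Handshaking Lemma: sum of degrees = 2 * 11 = 22.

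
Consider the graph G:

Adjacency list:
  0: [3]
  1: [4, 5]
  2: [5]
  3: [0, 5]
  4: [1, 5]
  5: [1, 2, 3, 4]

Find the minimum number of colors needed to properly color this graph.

The graph has a maximum clique of size 3 (lower bound on chromatic number).
A valid 3-coloring: {0: 0, 1: 1, 2: 1, 3: 1, 4: 2, 5: 0}.
Chromatic number = 3.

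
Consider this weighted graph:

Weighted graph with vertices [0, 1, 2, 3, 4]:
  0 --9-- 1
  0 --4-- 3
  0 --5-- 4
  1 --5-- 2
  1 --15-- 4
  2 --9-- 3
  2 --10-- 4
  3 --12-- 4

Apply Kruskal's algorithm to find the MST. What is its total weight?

Applying Kruskal's algorithm (sort edges by weight, add if no cycle):
  Add (0,3) w=4
  Add (0,4) w=5
  Add (1,2) w=5
  Add (0,1) w=9
  Skip (2,3) w=9 (creates cycle)
  Skip (2,4) w=10 (creates cycle)
  Skip (3,4) w=12 (creates cycle)
  Skip (1,4) w=15 (creates cycle)
MST weight = 23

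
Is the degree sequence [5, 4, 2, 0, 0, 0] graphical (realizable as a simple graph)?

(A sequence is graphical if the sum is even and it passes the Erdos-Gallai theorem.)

Sum of degrees = 11. Sum is odd, so the sequence is NOT graphical.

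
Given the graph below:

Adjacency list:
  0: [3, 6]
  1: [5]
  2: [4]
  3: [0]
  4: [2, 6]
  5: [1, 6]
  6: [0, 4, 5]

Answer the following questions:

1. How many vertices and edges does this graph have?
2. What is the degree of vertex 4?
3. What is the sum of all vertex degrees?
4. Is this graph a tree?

Count: 7 vertices, 6 edges.
Vertex 4 has neighbors [2, 6], degree = 2.
Handshaking lemma: 2 * 6 = 12.
A graph is a tree iff it is connected and has exactly n-1 edges. This graph is connected (all 7 vertices in one component) and has 7-1 = 6 edges. It is a tree.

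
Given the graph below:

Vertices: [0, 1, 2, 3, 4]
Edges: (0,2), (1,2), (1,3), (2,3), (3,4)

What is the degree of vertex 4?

Vertex 4 has neighbors [3], so deg(4) = 1.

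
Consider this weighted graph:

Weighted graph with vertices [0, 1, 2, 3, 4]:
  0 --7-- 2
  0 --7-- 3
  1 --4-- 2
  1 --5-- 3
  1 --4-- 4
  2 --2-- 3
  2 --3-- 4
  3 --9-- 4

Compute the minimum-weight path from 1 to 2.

Using Dijkstra's algorithm from vertex 1:
Shortest path: 1 -> 2
Total weight: 4 = 4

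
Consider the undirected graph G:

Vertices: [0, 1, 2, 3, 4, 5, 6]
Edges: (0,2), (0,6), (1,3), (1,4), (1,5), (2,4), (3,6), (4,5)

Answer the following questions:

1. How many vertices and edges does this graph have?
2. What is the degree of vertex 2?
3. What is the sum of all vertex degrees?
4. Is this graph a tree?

Count: 7 vertices, 8 edges.
Vertex 2 has neighbors [0, 4], degree = 2.
Handshaking lemma: 2 * 8 = 16.
A tree on 7 vertices has 6 edges. This graph has 8 edges (2 extra). Not a tree.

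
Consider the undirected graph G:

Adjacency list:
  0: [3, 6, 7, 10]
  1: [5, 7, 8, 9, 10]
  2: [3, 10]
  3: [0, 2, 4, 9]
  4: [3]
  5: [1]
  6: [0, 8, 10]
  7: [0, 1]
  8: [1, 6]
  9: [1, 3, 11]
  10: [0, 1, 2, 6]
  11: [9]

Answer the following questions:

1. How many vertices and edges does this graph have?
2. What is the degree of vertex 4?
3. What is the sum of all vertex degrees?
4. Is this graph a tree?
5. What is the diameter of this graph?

Count: 12 vertices, 16 edges.
Vertex 4 has neighbors [3], degree = 1.
Handshaking lemma: 2 * 16 = 32.
A tree on 12 vertices has 11 edges. This graph has 16 edges (5 extra). Not a tree.
Diameter (longest shortest path) = 4.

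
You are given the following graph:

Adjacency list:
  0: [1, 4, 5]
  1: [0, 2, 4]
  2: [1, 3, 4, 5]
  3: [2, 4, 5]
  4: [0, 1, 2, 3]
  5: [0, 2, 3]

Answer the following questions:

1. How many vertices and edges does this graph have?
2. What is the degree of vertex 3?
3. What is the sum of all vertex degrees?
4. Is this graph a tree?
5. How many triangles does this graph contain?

Count: 6 vertices, 10 edges.
Vertex 3 has neighbors [2, 4, 5], degree = 3.
Handshaking lemma: 2 * 10 = 20.
A tree on 6 vertices has 5 edges. This graph has 10 edges (5 extra). Not a tree.
Number of triangles = 4.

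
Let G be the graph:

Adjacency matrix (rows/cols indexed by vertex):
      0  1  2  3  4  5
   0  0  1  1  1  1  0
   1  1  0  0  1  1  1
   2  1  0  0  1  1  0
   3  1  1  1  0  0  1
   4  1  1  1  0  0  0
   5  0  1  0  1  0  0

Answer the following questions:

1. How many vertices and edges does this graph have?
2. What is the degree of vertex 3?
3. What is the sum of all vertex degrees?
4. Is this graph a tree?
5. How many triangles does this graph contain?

Count: 6 vertices, 10 edges.
Vertex 3 has neighbors [0, 1, 2, 5], degree = 4.
Handshaking lemma: 2 * 10 = 20.
A tree on 6 vertices has 5 edges. This graph has 10 edges (5 extra). Not a tree.
Number of triangles = 5.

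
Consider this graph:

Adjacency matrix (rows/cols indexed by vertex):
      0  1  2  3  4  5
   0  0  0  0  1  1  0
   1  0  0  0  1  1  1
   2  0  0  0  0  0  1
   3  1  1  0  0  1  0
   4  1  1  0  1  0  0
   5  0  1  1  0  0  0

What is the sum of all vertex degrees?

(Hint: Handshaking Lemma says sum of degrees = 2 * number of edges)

Count edges: 7 edges.
By Handshaking Lemma: sum of degrees = 2 * 7 = 14.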